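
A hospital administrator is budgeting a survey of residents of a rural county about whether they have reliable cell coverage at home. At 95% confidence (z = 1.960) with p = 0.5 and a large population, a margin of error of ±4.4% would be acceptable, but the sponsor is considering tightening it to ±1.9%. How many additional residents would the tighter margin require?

2164

At ±4.4%: n = 1.960² × 0.2500 / 0.044² ≈ 496.07 → 497.
At ±1.9%: n = 1.960² × 0.2500 / 0.019² ≈ 2660.39 → 2661.
Additional respondents: 2661 − 497 = 2164.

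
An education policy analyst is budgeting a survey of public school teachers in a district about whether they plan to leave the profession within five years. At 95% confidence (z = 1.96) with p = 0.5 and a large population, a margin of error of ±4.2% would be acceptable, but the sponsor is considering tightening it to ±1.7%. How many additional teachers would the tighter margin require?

At ±4.2%: n = 1.96² × 0.2500 / 0.042² ≈ 544.44 → 545.
At ±1.7%: n = 1.96² × 0.2500 / 0.017² ≈ 3323.18 → 3324.
Additional respondents: 3324 − 545 = 2779.

2779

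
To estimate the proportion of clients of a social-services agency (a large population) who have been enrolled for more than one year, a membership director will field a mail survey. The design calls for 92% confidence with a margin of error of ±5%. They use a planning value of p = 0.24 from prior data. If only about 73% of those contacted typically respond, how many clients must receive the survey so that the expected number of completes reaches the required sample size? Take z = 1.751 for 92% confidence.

Completed interviews needed: n₀ = 1.751² × 0.1824 / 0.050² ≈ 223.70 → 224.
At a 73% response rate, contacts needed = 224 / 0.73 ≈ 306.85 → 307.

307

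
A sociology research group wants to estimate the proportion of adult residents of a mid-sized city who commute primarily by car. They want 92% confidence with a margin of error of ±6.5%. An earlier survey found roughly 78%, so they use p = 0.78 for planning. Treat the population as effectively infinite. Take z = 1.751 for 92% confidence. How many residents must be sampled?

125

With p = 0.78, p(1−p) = 0.1716.
n = z²·p(1−p)/E² = 1.751² × 0.1716 / 0.065² = 3.0660 × 0.1716 / 0.004225 ≈ 124.53.
Rounding up gives n = 125.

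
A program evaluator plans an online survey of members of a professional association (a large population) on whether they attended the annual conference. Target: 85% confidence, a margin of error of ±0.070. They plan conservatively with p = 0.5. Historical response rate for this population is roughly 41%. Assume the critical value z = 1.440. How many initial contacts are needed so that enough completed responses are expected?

Completed interviews needed: n₀ = 1.440² × 0.2500 / 0.070² ≈ 105.80 → 106.
At a 41% response rate, contacts needed = 106 / 0.41 ≈ 258.54 → 259.

259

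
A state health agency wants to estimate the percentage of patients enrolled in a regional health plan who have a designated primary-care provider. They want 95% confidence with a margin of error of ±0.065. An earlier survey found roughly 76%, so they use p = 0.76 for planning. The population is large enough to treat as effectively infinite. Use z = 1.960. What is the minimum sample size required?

166

With p = 0.76, p(1−p) = 0.1824.
n = z²·p(1−p)/E² = 1.960² × 0.1824 / 0.065² = 3.8416 × 0.1824 / 0.004225 ≈ 165.85.
Rounding up gives n = 166.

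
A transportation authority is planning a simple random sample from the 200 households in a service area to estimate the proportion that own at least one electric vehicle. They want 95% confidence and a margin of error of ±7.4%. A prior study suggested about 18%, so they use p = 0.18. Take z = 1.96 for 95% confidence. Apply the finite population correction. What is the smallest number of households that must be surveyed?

69

Unadjusted: n₀ = 1.96² × 0.18 × 0.82 / 0.074² ≈ 103.55, so n₀ = 104.
Finite population correction with N = 200: n = n₀ / (1 + (n₀−1)/N) = 104 / (1 + 103/200) = 104 / 1.5150 ≈ 68.65.
Rounding up, n = 69.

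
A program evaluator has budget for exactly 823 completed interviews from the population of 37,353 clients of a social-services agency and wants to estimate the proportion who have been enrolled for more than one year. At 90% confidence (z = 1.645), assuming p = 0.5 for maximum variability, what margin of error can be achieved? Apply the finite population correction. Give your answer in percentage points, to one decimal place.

Finite-population factor: (N−n)/(N−1) = (37353−823)/(37353−1) = 0.9780.
SE(p̂) = √[p(1−p)/n · (N−n)/(N−1)] = √[0.2500/823 × 0.9780] = 0.01724.
E = z × SE = 1.645 × 0.01724 = 0.02835 ≈ 2.8 percentage points.

2.8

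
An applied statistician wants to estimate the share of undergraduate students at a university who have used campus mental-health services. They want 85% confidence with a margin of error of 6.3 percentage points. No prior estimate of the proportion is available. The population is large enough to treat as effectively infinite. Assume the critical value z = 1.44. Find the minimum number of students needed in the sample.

With no prior estimate, use p = 0.5, giving p(1−p) = 0.25.
n = z²·p(1−p)/E² = 1.44² × 0.2500 / 0.063² = 2.0736 × 0.2500 / 0.003969 ≈ 130.61.
Rounding up gives n = 131.

131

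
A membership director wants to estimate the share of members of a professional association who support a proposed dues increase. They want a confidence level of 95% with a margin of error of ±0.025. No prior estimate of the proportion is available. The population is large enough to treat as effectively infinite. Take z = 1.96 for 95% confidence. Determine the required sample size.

With no prior estimate, use p = 0.5, giving p(1−p) = 0.25.
n = z²·p(1−p)/E² = 1.96² × 0.2500 / 0.025² = 3.8416 × 0.2500 / 0.000625 ≈ 1536.64.
Rounding up gives n = 1537.

1537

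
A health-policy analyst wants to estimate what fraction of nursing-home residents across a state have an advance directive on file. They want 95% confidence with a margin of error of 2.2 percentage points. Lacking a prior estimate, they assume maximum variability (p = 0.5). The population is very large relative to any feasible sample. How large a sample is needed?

1985

For 95% confidence, z = 1.960.
With p = 0.5, p(1−p) = 0.25.
n = z²·p(1−p)/E² = 1.960² × 0.2500 / 0.022² = 3.8416 × 0.2500 / 0.000484 ≈ 1984.30.
Rounding up gives n = 1985.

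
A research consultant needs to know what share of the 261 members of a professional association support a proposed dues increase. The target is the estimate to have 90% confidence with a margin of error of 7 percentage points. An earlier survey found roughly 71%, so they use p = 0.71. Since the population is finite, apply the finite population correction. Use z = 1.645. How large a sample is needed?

80

Unadjusted: n₀ = 1.645² × 0.71 × 0.29 / 0.070² ≈ 113.71, so n₀ = 114.
Finite population correction with N = 261: n = n₀ / (1 + (n₀−1)/N) = 114 / (1 + 113/261) = 114 / 1.4330 ≈ 79.56.
Rounding up, n = 80.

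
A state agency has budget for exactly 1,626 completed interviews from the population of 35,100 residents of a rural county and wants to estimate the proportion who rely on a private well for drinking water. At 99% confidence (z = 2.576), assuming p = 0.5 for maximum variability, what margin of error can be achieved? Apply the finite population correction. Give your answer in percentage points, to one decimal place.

Finite-population factor: (N−n)/(N−1) = (35100−1626)/(35100−1) = 0.9537.
SE(p̂) = √[p(1−p)/n · (N−n)/(N−1)] = √[0.2500/1626 × 0.9537] = 0.01211.
E = z × SE = 2.576 × 0.01211 = 0.03119 ≈ 3.1 percentage points.

3.1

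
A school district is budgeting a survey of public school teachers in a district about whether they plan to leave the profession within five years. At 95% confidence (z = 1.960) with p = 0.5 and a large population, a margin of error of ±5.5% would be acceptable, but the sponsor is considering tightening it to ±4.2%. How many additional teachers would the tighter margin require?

At ±5.5%: n = 1.960² × 0.2500 / 0.055² ≈ 317.49 → 318.
At ±4.2%: n = 1.960² × 0.2500 / 0.042² ≈ 544.44 → 545.
Additional respondents: 545 − 318 = 227.

227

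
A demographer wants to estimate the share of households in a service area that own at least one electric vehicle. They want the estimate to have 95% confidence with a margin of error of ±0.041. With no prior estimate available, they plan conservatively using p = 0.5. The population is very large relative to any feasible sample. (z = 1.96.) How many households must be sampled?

572

With p = 0.5, p(1−p) = 0.25.
n = z²·p(1−p)/E² = 1.96² × 0.2500 / 0.041² = 3.8416 × 0.2500 / 0.001681 ≈ 571.33.
Rounding up gives n = 572.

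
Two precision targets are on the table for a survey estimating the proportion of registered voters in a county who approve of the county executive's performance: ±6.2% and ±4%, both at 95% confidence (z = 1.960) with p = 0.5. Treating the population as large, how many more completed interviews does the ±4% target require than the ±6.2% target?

351

At ±6.2%: n = 1.960² × 0.2500 / 0.062² ≈ 249.84 → 250.
At ±4%: n = 1.960² × 0.2500 / 0.040² ≈ 600.25 → 601.
Additional respondents: 601 − 250 = 351.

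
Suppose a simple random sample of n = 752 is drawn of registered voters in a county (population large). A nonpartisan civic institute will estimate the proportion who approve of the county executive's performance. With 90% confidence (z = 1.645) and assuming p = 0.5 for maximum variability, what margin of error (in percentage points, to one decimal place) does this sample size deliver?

SE(p̂) = √[p(1−p)/n] = √[0.2500/752] = 0.01823.
E = z × SE = 1.645 × 0.01823 = 0.02999, or 3.0 percentage points.

3.0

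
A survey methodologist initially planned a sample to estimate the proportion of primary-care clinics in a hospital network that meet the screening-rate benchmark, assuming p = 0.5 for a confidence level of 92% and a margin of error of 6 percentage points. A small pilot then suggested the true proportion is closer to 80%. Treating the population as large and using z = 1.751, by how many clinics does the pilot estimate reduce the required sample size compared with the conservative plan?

76

Conservative (p = 0.5): n = 1.751² × 0.25 / 0.060² ≈ 212.92 → 213.
Using p = 0.80: p(1−p) = 0.1600, so n = 1.751² × 0.1600 / 0.060² ≈ 136.27 → 137.
Reduction: 213 − 137 = 76.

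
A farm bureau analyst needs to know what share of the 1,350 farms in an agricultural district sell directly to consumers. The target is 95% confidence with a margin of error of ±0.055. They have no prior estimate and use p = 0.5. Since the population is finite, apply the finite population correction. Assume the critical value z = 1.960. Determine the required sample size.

Unadjusted: n₀ = 1.960² × 0.50 × 0.50 / 0.055² ≈ 317.49, so n₀ = 318.
Finite population correction with N = 1,350: n = n₀ / (1 + (n₀−1)/N) = 318 / (1 + 317/1350) = 318 / 1.2348 ≈ 257.53.
Rounding up, n = 258.

258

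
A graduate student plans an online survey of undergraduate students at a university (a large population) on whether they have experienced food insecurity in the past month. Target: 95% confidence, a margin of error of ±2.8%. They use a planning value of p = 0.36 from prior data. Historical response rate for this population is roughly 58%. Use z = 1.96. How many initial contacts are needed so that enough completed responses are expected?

1947

Completed interviews needed: n₀ = 1.96² × 0.2304 / 0.028² ≈ 1128.96 → 1129.
At a 58% response rate, contacts needed = 1129 / 0.58 ≈ 1946.55 → 1947.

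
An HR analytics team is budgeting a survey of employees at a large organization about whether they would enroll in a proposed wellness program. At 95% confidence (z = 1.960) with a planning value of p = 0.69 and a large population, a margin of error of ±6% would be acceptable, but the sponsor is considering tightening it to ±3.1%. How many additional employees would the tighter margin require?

627

At ±6%: n = 1.960² × 0.2139 / 0.060² ≈ 228.26 → 229.
At ±3.1%: n = 1.960² × 0.2139 / 0.031² ≈ 855.07 → 856.
Additional respondents: 856 − 229 = 627.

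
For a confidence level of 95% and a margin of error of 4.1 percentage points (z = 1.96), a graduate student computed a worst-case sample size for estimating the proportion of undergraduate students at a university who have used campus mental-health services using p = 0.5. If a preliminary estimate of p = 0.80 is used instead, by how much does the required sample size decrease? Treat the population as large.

206

Conservative (p = 0.5): n = 1.96² × 0.25 / 0.041² ≈ 571.33 → 572.
Using p = 0.80: p(1−p) = 0.1600, so n = 1.96² × 0.1600 / 0.041² ≈ 365.65 → 366.
Reduction: 572 − 366 = 206.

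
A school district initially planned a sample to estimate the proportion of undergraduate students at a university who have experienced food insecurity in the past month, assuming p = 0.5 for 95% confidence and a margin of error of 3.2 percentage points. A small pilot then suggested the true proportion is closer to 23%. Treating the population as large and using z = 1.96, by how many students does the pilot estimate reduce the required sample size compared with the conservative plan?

Conservative (p = 0.5): n = 1.96² × 0.25 / 0.032² ≈ 937.89 → 938.
Using p = 0.23: p(1−p) = 0.1771, so n = 1.96² × 0.1771 / 0.032² ≈ 664.40 → 665.
Reduction: 938 − 665 = 273.

273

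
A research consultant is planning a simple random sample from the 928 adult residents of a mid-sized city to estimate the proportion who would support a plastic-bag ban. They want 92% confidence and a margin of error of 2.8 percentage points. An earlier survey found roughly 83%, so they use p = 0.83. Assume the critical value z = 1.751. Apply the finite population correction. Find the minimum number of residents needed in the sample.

Unadjusted: n₀ = 1.751² × 0.83 × 0.17 / 0.028² ≈ 551.80, so n₀ = 552.
Finite population correction with N = 928: n = n₀ / (1 + (n₀−1)/N) = 552 / (1 + 551/928) = 552 / 1.5938 ≈ 346.35.
Rounding up, n = 347.

347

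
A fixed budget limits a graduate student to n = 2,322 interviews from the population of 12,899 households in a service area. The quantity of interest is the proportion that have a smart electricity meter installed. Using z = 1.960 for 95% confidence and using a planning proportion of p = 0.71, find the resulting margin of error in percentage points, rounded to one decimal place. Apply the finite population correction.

1.7

Finite-population factor: (N−n)/(N−1) = (12899−2322)/(12899−1) = 0.8200.
SE(p̂) = √[p(1−p)/n · (N−n)/(N−1)] = √[0.2059/2322 × 0.8200] = 0.00853.
E = z × SE = 1.960 × 0.00853 = 0.01671 ≈ 1.7 percentage points.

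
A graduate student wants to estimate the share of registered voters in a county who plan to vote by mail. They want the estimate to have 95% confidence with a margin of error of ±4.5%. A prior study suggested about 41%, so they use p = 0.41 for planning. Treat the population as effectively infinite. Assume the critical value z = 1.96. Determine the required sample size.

459

With p = 0.41, p(1−p) = 0.2419.
n = z²·p(1−p)/E² = 1.96² × 0.2419 / 0.045² = 3.8416 × 0.2419 / 0.002025 ≈ 458.91.
Rounding up gives n = 459.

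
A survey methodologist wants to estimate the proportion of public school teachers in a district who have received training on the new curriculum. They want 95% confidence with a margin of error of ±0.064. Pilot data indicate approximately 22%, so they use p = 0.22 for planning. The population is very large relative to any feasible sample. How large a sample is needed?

For 95% confidence, z = 1.960.
With p = 0.22, p(1−p) = 0.1716.
n = z²·p(1−p)/E² = 1.960² × 0.1716 / 0.064² = 3.8416 × 0.1716 / 0.004096 ≈ 160.94.
Rounding up gives n = 161.

161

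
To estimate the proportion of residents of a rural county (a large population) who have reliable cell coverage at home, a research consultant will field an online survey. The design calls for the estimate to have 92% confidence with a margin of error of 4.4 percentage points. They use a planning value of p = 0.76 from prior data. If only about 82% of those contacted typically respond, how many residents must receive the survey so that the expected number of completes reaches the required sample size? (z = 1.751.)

353

Completed interviews needed: n₀ = 1.751² × 0.1824 / 0.044² ≈ 288.86 → 289.
At an 82% response rate, contacts needed = 289 / 0.82 ≈ 352.44 → 353.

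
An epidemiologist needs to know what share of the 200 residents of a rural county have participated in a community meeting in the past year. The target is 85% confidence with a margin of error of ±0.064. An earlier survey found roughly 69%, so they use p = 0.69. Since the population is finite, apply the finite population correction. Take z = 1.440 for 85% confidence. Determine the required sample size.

71

Unadjusted: n₀ = 1.440² × 0.69 × 0.31 / 0.064² ≈ 108.29, so n₀ = 109.
Finite population correction with N = 200: n = n₀ / (1 + (n₀−1)/N) = 109 / (1 + 108/200) = 109 / 1.5400 ≈ 70.78.
Rounding up, n = 71.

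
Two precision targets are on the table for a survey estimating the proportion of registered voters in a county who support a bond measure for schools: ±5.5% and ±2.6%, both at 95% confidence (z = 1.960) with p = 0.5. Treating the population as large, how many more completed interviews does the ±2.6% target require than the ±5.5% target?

At ±5.5%: n = 1.960² × 0.2500 / 0.055² ≈ 317.49 → 318.
At ±2.6%: n = 1.960² × 0.2500 / 0.026² ≈ 1420.71 → 1421.
Additional respondents: 1421 − 318 = 1103.

1103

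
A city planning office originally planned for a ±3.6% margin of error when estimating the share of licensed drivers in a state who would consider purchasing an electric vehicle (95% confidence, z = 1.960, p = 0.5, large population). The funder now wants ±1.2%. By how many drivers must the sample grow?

5928

At ±3.6%: n = 1.960² × 0.2500 / 0.036² ≈ 741.05 → 742.
At ±1.2%: n = 1.960² × 0.2500 / 0.012² ≈ 6669.44 → 6670.
Additional respondents: 6670 − 742 = 5928.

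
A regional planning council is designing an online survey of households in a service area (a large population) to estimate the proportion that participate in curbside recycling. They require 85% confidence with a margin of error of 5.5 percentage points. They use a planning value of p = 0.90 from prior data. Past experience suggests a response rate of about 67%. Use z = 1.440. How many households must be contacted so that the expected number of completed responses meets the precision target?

93

Completed interviews needed: n₀ = 1.440² × 0.0900 / 0.055² ≈ 61.69 → 62.
At a 67% response rate, contacts needed = 62 / 0.67 ≈ 92.54 → 93.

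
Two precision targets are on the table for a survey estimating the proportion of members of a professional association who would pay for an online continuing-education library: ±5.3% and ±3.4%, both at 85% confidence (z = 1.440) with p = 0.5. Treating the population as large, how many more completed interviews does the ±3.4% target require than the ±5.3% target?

264

At ±5.3%: n = 1.440² × 0.2500 / 0.053² ≈ 184.55 → 185.
At ±3.4%: n = 1.440² × 0.2500 / 0.034² ≈ 448.44 → 449.
Additional respondents: 449 − 185 = 264.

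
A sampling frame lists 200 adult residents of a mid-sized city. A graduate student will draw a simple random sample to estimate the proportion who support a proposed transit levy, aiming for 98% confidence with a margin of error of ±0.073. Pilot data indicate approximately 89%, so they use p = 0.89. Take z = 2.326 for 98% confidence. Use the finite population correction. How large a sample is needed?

67

Unadjusted: n₀ = 2.326² × 0.89 × 0.11 / 0.073² ≈ 99.39, so n₀ = 100.
Finite population correction with N = 200: n = n₀ / (1 + (n₀−1)/N) = 100 / (1 + 99/200) = 100 / 1.4950 ≈ 66.89.
Rounding up, n = 67.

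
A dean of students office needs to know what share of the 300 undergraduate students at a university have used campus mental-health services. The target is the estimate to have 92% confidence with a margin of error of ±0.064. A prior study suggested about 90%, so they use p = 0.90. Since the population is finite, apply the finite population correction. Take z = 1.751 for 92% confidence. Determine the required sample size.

56

Unadjusted: n₀ = 1.751² × 0.90 × 0.10 / 0.064² ≈ 67.37, so n₀ = 68.
Finite population correction with N = 300: n = n₀ / (1 + (n₀−1)/N) = 68 / (1 + 67/300) = 68 / 1.2233 ≈ 55.59.
Rounding up, n = 56.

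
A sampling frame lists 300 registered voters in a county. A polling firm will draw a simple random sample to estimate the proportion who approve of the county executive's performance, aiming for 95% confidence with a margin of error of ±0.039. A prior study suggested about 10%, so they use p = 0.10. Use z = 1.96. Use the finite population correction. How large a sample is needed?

Unadjusted: n₀ = 1.96² × 0.10 × 0.90 / 0.039² ≈ 227.31, so n₀ = 228.
Finite population correction with N = 300: n = n₀ / (1 + (n₀−1)/N) = 228 / (1 + 227/300) = 228 / 1.7567 ≈ 129.79.
Rounding up, n = 130.

130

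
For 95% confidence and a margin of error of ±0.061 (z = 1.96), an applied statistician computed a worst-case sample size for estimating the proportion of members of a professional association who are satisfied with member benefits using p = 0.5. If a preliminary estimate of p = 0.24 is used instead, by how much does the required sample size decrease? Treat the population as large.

70

Conservative (p = 0.5): n = 1.96² × 0.25 / 0.061² ≈ 258.10 → 259.
Using p = 0.24: p(1−p) = 0.1824, so n = 1.96² × 0.1824 / 0.061² ≈ 188.31 → 189.
Reduction: 259 − 189 = 70.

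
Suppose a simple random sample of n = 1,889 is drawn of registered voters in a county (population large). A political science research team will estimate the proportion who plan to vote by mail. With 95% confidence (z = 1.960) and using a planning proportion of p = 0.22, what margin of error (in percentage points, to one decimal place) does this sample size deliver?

1.9

SE(p̂) = √[p(1−p)/n] = √[0.1716/1889] = 0.00953.
E = z × SE = 1.960 × 0.00953 = 0.01868, or 1.9 percentage points.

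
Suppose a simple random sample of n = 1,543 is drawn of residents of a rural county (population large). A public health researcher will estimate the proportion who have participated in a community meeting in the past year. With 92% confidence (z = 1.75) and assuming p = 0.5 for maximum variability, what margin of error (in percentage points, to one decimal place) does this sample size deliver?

2.2

SE(p̂) = √[p(1−p)/n] = √[0.2500/1543] = 0.01273.
E = z × SE = 1.75 × 0.01273 = 0.02228, or 2.2 percentage points.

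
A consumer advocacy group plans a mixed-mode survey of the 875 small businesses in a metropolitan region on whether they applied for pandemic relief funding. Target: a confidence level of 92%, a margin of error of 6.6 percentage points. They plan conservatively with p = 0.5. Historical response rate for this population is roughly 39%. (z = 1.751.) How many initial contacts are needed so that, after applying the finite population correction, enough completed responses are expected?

377

Completed interviews needed (unadjusted): n₀ = 1.751² × 0.2500 / 0.066² ≈ 175.96 → 176.
FPC for N = 875: n = 176 / (1 + 175/875) = 176 / 1.2000 ≈ 146.67 → 147.
At a 39% response rate, contacts needed = 147 / 0.39 ≈ 376.92 → 377.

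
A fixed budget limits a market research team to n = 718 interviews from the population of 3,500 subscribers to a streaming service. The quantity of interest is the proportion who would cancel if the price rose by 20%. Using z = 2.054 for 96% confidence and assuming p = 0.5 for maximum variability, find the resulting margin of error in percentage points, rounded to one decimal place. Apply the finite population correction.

3.4

Finite-population factor: (N−n)/(N−1) = (3500−718)/(3500−1) = 0.7951.
SE(p̂) = √[p(1−p)/n · (N−n)/(N−1)] = √[0.2500/718 × 0.7951] = 0.01664.
E = z × SE = 2.054 × 0.01664 = 0.03418 ≈ 3.4 percentage points.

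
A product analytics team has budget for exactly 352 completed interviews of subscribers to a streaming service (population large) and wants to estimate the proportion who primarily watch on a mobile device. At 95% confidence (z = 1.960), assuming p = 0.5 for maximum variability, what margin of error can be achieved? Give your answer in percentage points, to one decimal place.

SE(p̂) = √[p(1−p)/n] = √[0.2500/352] = 0.02665.
E = z × SE = 1.960 × 0.02665 = 0.05223, or 5.2 percentage points.

5.2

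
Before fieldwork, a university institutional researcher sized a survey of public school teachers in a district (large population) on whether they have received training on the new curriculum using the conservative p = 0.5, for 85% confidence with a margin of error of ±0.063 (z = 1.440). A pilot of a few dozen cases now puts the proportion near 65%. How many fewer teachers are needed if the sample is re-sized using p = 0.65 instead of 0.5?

Conservative (p = 0.5): n = 1.440² × 0.25 / 0.063² ≈ 130.61 → 131.
Using p = 0.65: p(1−p) = 0.2275, so n = 1.440² × 0.2275 / 0.063² ≈ 118.86 → 119.
Reduction: 131 − 119 = 12.

12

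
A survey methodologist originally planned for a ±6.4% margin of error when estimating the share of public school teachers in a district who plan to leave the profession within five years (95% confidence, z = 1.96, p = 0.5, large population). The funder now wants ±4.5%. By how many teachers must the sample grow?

240

At ±6.4%: n = 1.96² × 0.2500 / 0.064² ≈ 234.47 → 235.
At ±4.5%: n = 1.96² × 0.2500 / 0.045² ≈ 474.27 → 475.
Additional respondents: 475 − 235 = 240.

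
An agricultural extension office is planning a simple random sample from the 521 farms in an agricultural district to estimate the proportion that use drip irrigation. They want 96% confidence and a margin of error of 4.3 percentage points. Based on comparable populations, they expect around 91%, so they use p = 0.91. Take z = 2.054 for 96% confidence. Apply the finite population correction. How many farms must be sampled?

Unadjusted: n₀ = 2.054² × 0.91 × 0.09 / 0.043² ≈ 186.87, so n₀ = 187.
Finite population correction with N = 521: n = n₀ / (1 + (n₀−1)/N) = 187 / (1 + 186/521) = 187 / 1.3570 ≈ 137.80.
Rounding up, n = 138.

138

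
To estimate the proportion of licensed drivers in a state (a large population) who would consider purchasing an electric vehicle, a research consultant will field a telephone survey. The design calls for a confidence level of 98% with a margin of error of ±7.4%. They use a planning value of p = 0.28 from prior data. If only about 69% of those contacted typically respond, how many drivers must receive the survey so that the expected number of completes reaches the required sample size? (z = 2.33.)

290

Completed interviews needed: n₀ = 2.33² × 0.2016 / 0.074² ≈ 199.87 → 200.
At a 69% response rate, contacts needed = 200 / 0.69 ≈ 289.86 → 290.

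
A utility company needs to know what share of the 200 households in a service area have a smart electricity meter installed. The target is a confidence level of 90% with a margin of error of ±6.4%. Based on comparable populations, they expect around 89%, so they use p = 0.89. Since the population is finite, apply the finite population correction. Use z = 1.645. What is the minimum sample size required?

Unadjusted: n₀ = 1.645² × 0.89 × 0.11 / 0.064² ≈ 64.68, so n₀ = 65.
Finite population correction with N = 200: n = n₀ / (1 + (n₀−1)/N) = 65 / (1 + 64/200) = 65 / 1.3200 ≈ 49.24.
Rounding up, n = 50.

50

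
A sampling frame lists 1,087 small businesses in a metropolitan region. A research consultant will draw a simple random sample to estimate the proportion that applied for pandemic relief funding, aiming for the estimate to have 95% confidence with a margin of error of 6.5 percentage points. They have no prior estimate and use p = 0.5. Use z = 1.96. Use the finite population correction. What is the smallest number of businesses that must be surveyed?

189

Unadjusted: n₀ = 1.96² × 0.50 × 0.50 / 0.065² ≈ 227.31, so n₀ = 228.
Finite population correction with N = 1,087: n = n₀ / (1 + (n₀−1)/N) = 228 / (1 + 227/1087) = 228 / 1.2088 ≈ 188.61.
Rounding up, n = 189.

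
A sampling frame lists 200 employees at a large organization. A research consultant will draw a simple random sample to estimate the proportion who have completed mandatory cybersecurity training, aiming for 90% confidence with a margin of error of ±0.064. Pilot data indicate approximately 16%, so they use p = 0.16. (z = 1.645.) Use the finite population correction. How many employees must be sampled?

62

Unadjusted: n₀ = 1.645² × 0.16 × 0.84 / 0.064² ≈ 88.79, so n₀ = 89.
Finite population correction with N = 200: n = n₀ / (1 + (n₀−1)/N) = 89 / (1 + 88/200) = 89 / 1.4400 ≈ 61.81.
Rounding up, n = 62.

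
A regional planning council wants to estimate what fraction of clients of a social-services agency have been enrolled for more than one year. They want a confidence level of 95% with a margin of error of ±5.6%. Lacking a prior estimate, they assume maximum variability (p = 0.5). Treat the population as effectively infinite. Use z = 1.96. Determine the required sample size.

307

With p = 0.5, p(1−p) = 0.25.
n = z²·p(1−p)/E² = 1.96² × 0.2500 / 0.056² = 3.8416 × 0.2500 / 0.003136 ≈ 306.25.
Rounding up gives n = 307.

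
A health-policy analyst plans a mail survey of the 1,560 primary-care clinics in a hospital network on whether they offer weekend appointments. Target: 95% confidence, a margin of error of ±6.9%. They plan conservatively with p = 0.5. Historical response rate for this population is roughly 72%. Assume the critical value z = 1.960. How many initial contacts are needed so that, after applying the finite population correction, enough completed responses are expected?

249

Completed interviews needed (unadjusted): n₀ = 1.960² × 0.2500 / 0.069² ≈ 201.72 → 202.
FPC for N = 1,560: n = 202 / (1 + 201/1560) = 202 / 1.1288 ≈ 178.94 → 179.
At a 72% response rate, contacts needed = 179 / 0.72 ≈ 248.61 → 249.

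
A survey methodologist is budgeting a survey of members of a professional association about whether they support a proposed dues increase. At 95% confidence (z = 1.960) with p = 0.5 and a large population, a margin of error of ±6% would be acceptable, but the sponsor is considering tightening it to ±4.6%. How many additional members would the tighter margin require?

At ±6%: n = 1.960² × 0.2500 / 0.060² ≈ 266.78 → 267.
At ±4.6%: n = 1.960² × 0.2500 / 0.046² ≈ 453.88 → 454.
Additional respondents: 454 − 267 = 187.

187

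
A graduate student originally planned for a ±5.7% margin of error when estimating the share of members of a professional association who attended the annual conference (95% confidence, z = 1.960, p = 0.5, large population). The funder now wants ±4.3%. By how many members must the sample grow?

224

At ±5.7%: n = 1.960² × 0.2500 / 0.057² ≈ 295.60 → 296.
At ±4.3%: n = 1.960² × 0.2500 / 0.043² ≈ 519.42 → 520.
Additional respondents: 520 − 296 = 224.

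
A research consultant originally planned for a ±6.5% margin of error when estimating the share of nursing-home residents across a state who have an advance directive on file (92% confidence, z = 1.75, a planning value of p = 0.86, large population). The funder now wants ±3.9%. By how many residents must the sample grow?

At ±6.5%: n = 1.75² × 0.1204 / 0.065² ≈ 87.27 → 88.
At ±3.9%: n = 1.75² × 0.1204 / 0.039² ≈ 242.42 → 243.
Additional respondents: 243 − 88 = 155.

155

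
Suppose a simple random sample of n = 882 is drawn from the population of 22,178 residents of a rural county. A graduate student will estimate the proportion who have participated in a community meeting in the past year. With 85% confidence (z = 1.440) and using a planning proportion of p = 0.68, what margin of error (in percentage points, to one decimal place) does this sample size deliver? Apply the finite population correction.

2.2

Finite-population factor: (N−n)/(N−1) = (22178−882)/(22178−1) = 0.9603.
SE(p̂) = √[p(1−p)/n · (N−n)/(N−1)] = √[0.2176/882 × 0.9603] = 0.01539.
E = z × SE = 1.440 × 0.01539 = 0.02216 ≈ 2.2 percentage points.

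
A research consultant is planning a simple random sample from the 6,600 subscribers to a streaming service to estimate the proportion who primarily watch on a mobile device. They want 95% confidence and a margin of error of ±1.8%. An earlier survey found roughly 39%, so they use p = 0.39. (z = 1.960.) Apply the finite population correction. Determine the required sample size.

Unadjusted: n₀ = 1.960² × 0.39 × 0.61 / 0.018² ≈ 2820.73, so n₀ = 2821.
Finite population correction with N = 6,600: n = n₀ / (1 + (n₀−1)/N) = 2821 / (1 + 2820/6600) = 2821 / 1.4273 ≈ 1976.50.
Rounding up, n = 1977.

1977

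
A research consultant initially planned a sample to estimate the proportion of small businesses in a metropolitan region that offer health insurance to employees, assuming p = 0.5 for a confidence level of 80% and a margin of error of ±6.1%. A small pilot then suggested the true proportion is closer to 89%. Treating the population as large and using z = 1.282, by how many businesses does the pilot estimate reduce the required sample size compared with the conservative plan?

67

Conservative (p = 0.5): n = 1.282² × 0.25 / 0.061² ≈ 110.42 → 111.
Using p = 0.89: p(1−p) = 0.0979, so n = 1.282² × 0.0979 / 0.061² ≈ 43.24 → 44.
Reduction: 111 − 44 = 67.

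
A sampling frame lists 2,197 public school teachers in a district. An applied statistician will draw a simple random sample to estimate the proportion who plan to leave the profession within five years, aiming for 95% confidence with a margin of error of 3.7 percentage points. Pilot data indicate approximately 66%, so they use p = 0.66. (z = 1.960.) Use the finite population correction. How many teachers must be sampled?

Unadjusted: n₀ = 1.960² × 0.66 × 0.34 / 0.037² ≈ 629.70, so n₀ = 630.
Finite population correction with N = 2,197: n = n₀ / (1 + (n₀−1)/N) = 630 / (1 + 629/2197) = 630 / 1.2863 ≈ 489.78.
Rounding up, n = 490.

490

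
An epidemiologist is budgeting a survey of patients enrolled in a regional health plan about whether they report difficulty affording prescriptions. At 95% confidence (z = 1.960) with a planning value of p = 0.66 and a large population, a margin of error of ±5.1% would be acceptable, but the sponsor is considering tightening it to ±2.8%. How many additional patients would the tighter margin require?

768

At ±5.1%: n = 1.960² × 0.2244 / 0.051² ≈ 331.43 → 332.
At ±2.8%: n = 1.960² × 0.2244 / 0.028² ≈ 1099.56 → 1100.
Additional respondents: 1100 − 332 = 768.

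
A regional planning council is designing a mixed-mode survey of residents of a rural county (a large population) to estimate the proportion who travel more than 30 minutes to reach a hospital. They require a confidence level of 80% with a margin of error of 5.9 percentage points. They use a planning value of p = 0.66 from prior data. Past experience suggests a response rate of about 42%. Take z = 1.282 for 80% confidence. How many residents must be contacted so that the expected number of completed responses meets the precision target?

Completed interviews needed: n₀ = 1.282² × 0.2244 / 0.059² ≈ 105.95 → 106.
At a 42% response rate, contacts needed = 106 / 0.42 ≈ 252.38 → 253.

253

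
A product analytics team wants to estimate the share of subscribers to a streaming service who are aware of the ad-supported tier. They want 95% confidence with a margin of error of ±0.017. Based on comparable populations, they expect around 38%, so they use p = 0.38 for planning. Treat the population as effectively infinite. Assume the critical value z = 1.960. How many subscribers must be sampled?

3132

With p = 0.38, p(1−p) = 0.2356.
n = z²·p(1−p)/E² = 1.960² × 0.2356 / 0.017² = 3.8416 × 0.2356 / 0.000289 ≈ 3131.77.
Rounding up gives n = 3132.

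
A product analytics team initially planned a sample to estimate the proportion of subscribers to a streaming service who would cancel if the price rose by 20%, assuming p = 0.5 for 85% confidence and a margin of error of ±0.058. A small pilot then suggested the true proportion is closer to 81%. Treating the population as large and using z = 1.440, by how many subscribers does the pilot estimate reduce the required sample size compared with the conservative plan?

60

Conservative (p = 0.5): n = 1.440² × 0.25 / 0.058² ≈ 154.10 → 155.
Using p = 0.81: p(1−p) = 0.1539, so n = 1.440² × 0.1539 / 0.058² ≈ 94.87 → 95.
Reduction: 155 − 95 = 60.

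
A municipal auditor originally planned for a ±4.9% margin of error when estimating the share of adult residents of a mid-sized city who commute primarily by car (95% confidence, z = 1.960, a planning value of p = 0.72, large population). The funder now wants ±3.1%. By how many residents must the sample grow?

483

At ±4.9%: n = 1.960² × 0.2016 / 0.049² ≈ 322.56 → 323.
At ±3.1%: n = 1.960² × 0.2016 / 0.031² ≈ 805.90 → 806.
Additional respondents: 806 − 323 = 483.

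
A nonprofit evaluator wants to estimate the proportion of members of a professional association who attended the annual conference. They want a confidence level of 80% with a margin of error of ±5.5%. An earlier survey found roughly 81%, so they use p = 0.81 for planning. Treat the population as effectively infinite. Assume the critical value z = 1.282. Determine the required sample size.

84

With p = 0.81, p(1−p) = 0.1539.
n = z²·p(1−p)/E² = 1.282² × 0.1539 / 0.055² = 1.6435 × 0.1539 / 0.003025 ≈ 83.62.
Rounding up gives n = 84.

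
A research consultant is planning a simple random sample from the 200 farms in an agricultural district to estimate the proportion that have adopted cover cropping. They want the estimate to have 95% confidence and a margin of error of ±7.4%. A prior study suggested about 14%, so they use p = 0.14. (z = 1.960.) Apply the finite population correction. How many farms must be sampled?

60

Unadjusted: n₀ = 1.960² × 0.14 × 0.86 / 0.074² ≈ 84.46, so n₀ = 85.
Finite population correction with N = 200: n = n₀ / (1 + (n₀−1)/N) = 85 / (1 + 84/200) = 85 / 1.4200 ≈ 59.86.
Rounding up, n = 60.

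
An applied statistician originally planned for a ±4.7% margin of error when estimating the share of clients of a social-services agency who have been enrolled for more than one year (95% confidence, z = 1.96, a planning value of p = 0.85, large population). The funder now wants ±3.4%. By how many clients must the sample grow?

At ±4.7%: n = 1.96² × 0.1275 / 0.047² ≈ 221.73 → 222.
At ±3.4%: n = 1.96² × 0.1275 / 0.034² ≈ 423.71 → 424.
Additional respondents: 424 − 222 = 202.

202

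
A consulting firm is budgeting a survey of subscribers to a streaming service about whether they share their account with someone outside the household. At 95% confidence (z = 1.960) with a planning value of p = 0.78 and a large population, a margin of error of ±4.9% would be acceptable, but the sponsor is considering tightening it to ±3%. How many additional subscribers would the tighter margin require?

At ±4.9%: n = 1.960² × 0.1716 / 0.049² ≈ 274.56 → 275.
At ±3%: n = 1.960² × 0.1716 / 0.030² ≈ 732.47 → 733.
Additional respondents: 733 − 275 = 458.

458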